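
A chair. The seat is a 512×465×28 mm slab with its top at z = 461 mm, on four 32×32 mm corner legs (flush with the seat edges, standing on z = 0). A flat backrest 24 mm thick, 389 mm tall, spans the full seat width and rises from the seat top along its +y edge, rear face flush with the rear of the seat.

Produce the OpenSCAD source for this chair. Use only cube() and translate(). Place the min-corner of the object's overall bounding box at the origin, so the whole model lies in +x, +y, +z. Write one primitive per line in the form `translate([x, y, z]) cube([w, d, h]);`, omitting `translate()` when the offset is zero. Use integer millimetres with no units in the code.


translate([0, 0, 433]) cube([512, 465, 28]);
cube([32, 32, 433]);
translate([480, 0, 0]) cube([32, 32, 433]);
translate([0, 433, 0]) cube([32, 32, 433]);
translate([480, 433, 0]) cube([32, 32, 433]);
translate([0, 441, 461]) cube([512, 24, 389]);


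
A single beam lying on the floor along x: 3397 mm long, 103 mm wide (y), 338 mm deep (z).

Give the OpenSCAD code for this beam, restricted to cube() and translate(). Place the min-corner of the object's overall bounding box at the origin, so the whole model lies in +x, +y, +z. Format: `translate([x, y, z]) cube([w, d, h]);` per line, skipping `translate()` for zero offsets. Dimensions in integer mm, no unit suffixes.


cube([3397, 103, 338]);


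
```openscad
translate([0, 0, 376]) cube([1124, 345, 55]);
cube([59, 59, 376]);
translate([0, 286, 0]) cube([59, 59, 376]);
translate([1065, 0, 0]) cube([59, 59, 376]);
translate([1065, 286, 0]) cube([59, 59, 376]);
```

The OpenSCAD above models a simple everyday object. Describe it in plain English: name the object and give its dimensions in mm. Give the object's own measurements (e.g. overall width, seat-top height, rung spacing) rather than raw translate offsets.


A bench: a 1124×345 mm seat slab, 55 mm thick, top at z = 431 mm, on four 59×59 mm square legs flush with the seat corners and standing on z = 0.


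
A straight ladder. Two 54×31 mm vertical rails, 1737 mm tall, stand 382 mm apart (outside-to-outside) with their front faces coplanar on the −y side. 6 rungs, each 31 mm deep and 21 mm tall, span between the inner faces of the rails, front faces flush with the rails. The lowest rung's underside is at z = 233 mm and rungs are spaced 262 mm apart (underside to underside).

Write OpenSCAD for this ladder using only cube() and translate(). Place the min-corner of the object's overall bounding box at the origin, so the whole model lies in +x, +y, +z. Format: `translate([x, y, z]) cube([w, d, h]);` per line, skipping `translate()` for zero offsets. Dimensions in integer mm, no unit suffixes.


cube([54, 31, 1737]);
translate([328, 0, 0]) cube([54, 31, 1737]);
translate([54, 0, 233]) cube([274, 31, 21]);
translate([54, 0, 495]) cube([274, 31, 21]);
translate([54, 0, 757]) cube([274, 31, 21]);
translate([54, 0, 1019]) cube([274, 31, 21]);
translate([54, 0, 1281]) cube([274, 31, 21]);
translate([54, 0, 1543]) cube([274, 31, 21]);


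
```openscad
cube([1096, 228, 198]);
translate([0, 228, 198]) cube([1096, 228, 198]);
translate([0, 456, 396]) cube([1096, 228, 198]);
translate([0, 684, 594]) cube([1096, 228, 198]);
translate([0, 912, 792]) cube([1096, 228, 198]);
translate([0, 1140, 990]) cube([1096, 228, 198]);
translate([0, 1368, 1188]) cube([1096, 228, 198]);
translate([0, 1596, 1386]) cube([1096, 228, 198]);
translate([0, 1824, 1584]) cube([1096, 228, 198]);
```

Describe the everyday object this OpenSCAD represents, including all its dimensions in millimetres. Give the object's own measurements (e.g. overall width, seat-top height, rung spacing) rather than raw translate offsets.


A straight staircase of 9 solid steps. Each step is 1096 mm wide (x), 228 mm deep (y, the going) and 198 mm tall (the rise). The first step rests on the floor; each subsequent step sits one going further in +y and one rise higher in +z, directly behind and above the previous step with no overlap.


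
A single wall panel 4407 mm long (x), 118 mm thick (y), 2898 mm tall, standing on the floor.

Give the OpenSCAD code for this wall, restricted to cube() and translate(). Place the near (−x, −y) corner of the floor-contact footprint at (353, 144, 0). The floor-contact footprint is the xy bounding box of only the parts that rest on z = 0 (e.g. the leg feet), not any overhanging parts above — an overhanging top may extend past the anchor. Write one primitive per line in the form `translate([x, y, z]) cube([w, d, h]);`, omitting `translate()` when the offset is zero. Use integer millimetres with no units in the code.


translate([353, 144, 0]) cube([4407, 118, 2898]);


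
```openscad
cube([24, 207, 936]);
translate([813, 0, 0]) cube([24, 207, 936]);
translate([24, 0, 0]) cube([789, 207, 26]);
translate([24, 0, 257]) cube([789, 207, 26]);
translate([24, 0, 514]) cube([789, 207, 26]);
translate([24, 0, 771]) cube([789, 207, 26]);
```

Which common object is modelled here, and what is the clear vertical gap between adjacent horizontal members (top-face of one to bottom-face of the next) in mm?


A bookshelf. The clear shelf gap is 231 mm.

Two tall side panels with 4 horizontal boards between them — a bookshelf. The first two shelf undersides are at z = 0 and z = 257; with shelf thickness 26, the clear gap is 257 − 0 − 26 = 231 mm.


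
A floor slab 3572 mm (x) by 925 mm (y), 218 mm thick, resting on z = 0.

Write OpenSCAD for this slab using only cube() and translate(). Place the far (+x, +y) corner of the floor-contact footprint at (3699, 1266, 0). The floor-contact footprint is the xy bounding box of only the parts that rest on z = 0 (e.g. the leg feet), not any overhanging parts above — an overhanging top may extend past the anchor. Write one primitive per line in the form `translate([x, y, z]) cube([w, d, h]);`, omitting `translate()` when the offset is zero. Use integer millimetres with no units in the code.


translate([127, 341, 0]) cube([3572, 925, 218]);


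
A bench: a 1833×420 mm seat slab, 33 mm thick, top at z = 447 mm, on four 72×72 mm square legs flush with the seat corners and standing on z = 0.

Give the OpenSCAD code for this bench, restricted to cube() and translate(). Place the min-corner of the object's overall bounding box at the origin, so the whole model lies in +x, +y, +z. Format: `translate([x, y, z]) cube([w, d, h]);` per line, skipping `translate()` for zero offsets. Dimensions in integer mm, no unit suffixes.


translate([0, 0, 414]) cube([1833, 420, 33]);
cube([72, 72, 414]);
translate([0, 348, 0]) cube([72, 72, 414]);
translate([1761, 0, 0]) cube([72, 72, 414]);
translate([1761, 348, 0]) cube([72, 72, 414]);


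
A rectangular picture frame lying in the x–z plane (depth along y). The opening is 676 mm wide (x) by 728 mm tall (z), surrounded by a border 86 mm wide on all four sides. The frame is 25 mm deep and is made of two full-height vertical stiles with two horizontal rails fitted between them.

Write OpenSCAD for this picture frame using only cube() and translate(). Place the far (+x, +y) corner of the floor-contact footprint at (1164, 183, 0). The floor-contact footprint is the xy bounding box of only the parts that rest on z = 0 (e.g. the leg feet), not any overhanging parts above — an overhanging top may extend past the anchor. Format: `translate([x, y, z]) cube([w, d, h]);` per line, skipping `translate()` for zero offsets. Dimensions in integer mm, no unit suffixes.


translate([316, 158, 0]) cube([86, 25, 900]);
translate([1078, 158, 0]) cube([86, 25, 900]);
translate([402, 158, 0]) cube([676, 25, 86]);
translate([402, 158, 814]) cube([676, 25, 86]);


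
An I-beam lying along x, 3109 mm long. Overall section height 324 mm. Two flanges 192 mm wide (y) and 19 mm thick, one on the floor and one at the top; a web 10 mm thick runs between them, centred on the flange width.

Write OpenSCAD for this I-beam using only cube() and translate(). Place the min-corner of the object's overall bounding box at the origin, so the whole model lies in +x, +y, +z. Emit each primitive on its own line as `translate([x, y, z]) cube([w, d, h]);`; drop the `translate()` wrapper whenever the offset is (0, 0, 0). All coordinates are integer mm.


cube([3109, 192, 19]);
translate([0, 91, 19]) cube([3109, 10, 286]);
translate([0, 0, 305]) cube([3109, 192, 19]);


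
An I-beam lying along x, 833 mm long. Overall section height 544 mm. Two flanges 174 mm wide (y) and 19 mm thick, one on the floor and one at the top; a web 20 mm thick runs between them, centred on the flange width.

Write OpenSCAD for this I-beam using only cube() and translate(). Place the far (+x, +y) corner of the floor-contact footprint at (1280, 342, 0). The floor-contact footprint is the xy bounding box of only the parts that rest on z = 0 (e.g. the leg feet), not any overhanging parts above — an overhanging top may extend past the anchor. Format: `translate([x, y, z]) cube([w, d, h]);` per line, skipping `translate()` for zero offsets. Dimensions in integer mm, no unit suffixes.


translate([447, 168, 0]) cube([833, 174, 19]);
translate([447, 245, 19]) cube([833, 20, 506]);
translate([447, 168, 525]) cube([833, 174, 19]);


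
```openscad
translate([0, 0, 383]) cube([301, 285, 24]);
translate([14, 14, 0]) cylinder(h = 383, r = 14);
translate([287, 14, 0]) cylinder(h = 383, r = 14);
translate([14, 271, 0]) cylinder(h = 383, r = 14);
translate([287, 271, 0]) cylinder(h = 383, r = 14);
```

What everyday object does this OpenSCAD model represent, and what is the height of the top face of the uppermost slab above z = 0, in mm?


A stool. The seat height is 407 mm.

A 301×285×24 slab at z = 383 on four corner cylinders — a stool. The seat top is 383 + 24 = 407 mm.


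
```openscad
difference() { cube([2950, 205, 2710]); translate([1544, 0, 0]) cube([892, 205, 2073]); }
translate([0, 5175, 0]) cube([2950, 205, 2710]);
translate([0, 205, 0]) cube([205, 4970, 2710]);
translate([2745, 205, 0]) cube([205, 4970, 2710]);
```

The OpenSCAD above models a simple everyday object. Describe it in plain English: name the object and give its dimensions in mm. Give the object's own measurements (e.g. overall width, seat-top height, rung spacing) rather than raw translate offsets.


A single room: four walls, each 2710 mm tall and 205 mm thick, enclosing an outside footprint 2950×5380 mm (x × y), no floor or roof. The front and back walls (−y and +y sides) run the full x-width; the side walls fit between their inner faces. A door opening 892 mm wide and 2073 mm tall is cut through the front wall from the floor up, its −x edge 1544 mm from the wall's −x end.


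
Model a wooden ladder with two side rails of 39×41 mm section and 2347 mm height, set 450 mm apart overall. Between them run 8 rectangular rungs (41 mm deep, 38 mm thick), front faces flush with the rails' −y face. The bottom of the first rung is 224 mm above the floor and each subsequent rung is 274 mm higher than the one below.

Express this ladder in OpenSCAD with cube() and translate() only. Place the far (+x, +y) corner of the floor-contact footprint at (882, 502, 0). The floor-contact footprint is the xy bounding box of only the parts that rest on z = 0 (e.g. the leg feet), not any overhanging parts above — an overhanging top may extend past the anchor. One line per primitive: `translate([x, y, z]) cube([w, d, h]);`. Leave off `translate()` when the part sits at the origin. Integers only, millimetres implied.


translate([432, 461, 0]) cube([39, 41, 2347]);
translate([843, 461, 0]) cube([39, 41, 2347]);
translate([471, 461, 224]) cube([372, 41, 38]);
translate([471, 461, 498]) cube([372, 41, 38]);
translate([471, 461, 772]) cube([372, 41, 38]);
translate([471, 461, 1046]) cube([372, 41, 38]);
translate([471, 461, 1320]) cube([372, 41, 38]);
translate([471, 461, 1594]) cube([372, 41, 38]);
translate([471, 461, 1868]) cube([372, 41, 38]);
translate([471, 461, 2142]) cube([372, 41, 38]);


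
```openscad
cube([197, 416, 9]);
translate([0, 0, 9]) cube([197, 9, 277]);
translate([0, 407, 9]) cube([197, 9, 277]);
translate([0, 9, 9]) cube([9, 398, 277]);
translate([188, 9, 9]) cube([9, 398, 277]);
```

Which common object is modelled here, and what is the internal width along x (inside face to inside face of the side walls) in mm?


An open box. The internal width is 179 mm.

A 197×416 base slab with four walls standing on it — an open box. The base is 197 mm wide and the walls are 9 mm thick, so the internal width is 197 − 2 × 9 = 179 mm.


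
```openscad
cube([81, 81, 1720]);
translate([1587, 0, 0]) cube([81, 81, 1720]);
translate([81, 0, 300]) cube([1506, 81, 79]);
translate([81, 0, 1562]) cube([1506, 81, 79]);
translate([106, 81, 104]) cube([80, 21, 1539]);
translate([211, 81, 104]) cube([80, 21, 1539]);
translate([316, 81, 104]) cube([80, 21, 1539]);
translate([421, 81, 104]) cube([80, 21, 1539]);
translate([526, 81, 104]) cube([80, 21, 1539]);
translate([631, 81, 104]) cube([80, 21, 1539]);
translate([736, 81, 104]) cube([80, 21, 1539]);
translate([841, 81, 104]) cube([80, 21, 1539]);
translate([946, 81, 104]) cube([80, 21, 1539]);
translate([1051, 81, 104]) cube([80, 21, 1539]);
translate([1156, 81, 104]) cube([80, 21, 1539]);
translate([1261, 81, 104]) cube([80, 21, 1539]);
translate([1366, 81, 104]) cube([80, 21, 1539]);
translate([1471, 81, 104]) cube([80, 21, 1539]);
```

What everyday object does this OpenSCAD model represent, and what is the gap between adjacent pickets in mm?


A fence section. The picket gap is 25 mm.

Two posts, two rails, 14 pickets — a fence section. Span 1506 mm holds 14 pickets of 80 mm with 15 equal gaps: ⌊(1506 − 14·80) / 15⌋ = 25 mm.


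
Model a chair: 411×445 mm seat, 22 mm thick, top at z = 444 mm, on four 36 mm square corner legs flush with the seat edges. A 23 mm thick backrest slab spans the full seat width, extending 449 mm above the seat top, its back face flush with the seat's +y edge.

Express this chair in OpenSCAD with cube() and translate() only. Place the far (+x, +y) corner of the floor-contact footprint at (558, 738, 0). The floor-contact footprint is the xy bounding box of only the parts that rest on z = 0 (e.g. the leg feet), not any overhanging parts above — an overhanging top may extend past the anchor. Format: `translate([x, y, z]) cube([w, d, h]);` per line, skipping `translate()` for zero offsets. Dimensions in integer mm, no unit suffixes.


// leg_h = 444 - 22 = 422
translate([147, 293, 422]) cube([411, 445, 22]);
translate([147, 293, 0]) cube([36, 36, 422]);
translate([522, 293, 0]) cube([36, 36, 422]);
translate([147, 702, 0]) cube([36, 36, 422]);
translate([522, 702, 0]) cube([36, 36, 422]);
translate([147, 715, 444]) cube([411, 23, 449]);


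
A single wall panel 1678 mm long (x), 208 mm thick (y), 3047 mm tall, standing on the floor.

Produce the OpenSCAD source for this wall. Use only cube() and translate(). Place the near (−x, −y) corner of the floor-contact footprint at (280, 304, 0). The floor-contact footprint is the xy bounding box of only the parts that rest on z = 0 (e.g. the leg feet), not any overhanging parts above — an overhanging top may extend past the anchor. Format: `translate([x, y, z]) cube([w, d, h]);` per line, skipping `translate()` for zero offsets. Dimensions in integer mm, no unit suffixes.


translate([280, 304, 0]) cube([1678, 208, 3047]);


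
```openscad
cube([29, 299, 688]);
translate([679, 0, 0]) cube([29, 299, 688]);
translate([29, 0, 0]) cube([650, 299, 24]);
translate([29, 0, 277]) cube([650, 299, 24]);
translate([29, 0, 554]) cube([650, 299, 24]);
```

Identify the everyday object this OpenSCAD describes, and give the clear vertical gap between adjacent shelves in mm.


A bookshelf. The clear shelf gap is 253 mm.

Two tall side panels with 3 horizontal boards between them — a bookshelf. The first two shelf undersides are at z = 0 and z = 277; with shelf thickness 24, the clear gap is 277 − 0 − 24 = 253 mm.


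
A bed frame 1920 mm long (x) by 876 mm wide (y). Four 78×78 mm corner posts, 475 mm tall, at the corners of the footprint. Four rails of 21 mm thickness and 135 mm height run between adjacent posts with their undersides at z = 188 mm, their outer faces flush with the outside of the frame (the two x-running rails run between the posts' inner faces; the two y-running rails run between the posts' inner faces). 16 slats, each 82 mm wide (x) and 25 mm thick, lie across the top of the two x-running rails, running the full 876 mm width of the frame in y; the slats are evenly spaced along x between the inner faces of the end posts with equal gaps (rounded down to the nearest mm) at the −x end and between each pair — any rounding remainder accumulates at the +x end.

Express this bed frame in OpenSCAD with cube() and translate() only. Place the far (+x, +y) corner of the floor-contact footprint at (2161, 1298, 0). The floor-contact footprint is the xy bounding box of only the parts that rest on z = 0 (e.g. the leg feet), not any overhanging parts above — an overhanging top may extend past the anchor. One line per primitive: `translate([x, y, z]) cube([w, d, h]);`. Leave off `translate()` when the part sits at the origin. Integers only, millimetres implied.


// slat z = rail_z + rail_h = 188 + 135 = 323
// slat gap = ⌊(1764 − 16·82) / 17⌋ = 26
translate([241, 422, 0]) cube([78, 78, 475]);
translate([241, 1220, 0]) cube([78, 78, 475]);
translate([2083, 422, 0]) cube([78, 78, 475]);
translate([2083, 1220, 0]) cube([78, 78, 475]);
translate([319, 422, 188]) cube([1764, 21, 135]);
translate([319, 1277, 188]) cube([1764, 21, 135]);
translate([241, 500, 188]) cube([21, 720, 135]);
translate([2140, 500, 188]) cube([21, 720, 135]);
translate([345, 422, 323]) cube([82, 876, 25]);
translate([453, 422, 323]) cube([82, 876, 25]);
translate([561, 422, 323]) cube([82, 876, 25]);
translate([669, 422, 323]) cube([82, 876, 25]);
translate([777, 422, 323]) cube([82, 876, 25]);
translate([885, 422, 323]) cube([82, 876, 25]);
translate([993, 422, 323]) cube([82, 876, 25]);
translate([1101, 422, 323]) cube([82, 876, 25]);
translate([1209, 422, 323]) cube([82, 876, 25]);
translate([1317, 422, 323]) cube([82, 876, 25]);
translate([1425, 422, 323]) cube([82, 876, 25]);
translate([1533, 422, 323]) cube([82, 876, 25]);
translate([1641, 422, 323]) cube([82, 876, 25]);
translate([1749, 422, 323]) cube([82, 876, 25]);
translate([1857, 422, 323]) cube([82, 876, 25]);
translate([1965, 422, 323]) cube([82, 876, 25]);


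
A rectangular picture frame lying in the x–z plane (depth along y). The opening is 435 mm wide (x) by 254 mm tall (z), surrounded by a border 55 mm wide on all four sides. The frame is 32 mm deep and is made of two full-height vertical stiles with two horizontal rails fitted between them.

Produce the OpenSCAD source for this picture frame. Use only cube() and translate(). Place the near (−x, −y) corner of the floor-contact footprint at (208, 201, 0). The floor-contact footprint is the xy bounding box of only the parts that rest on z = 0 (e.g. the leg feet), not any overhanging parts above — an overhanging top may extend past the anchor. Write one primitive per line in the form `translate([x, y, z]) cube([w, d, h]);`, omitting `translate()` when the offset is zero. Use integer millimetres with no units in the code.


translate([208, 201, 0]) cube([55, 32, 364]);
translate([698, 201, 0]) cube([55, 32, 364]);
translate([263, 201, 0]) cube([435, 32, 55]);
translate([263, 201, 309]) cube([435, 32, 55]);


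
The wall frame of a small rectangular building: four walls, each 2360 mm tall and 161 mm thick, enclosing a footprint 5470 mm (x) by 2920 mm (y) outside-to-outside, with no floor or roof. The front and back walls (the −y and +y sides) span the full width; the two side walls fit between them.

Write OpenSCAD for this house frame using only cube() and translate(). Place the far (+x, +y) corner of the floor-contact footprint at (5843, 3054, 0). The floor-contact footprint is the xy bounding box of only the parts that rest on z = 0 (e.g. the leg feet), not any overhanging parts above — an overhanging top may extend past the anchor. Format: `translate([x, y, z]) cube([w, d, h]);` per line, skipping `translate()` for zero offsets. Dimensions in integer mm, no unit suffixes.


translate([373, 134, 0]) cube([5470, 161, 2360]);
translate([373, 2893, 0]) cube([5470, 161, 2360]);
translate([373, 295, 0]) cube([161, 2598, 2360]);
translate([5682, 295, 0]) cube([161, 2598, 2360]);


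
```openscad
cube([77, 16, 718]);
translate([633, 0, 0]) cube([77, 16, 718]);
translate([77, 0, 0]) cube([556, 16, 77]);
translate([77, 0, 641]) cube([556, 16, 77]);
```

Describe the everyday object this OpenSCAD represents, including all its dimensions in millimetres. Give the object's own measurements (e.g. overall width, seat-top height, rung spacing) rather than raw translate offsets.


A rectangular picture frame lying in the x–z plane (depth along y). The opening is 556 mm wide (x) by 564 mm tall (z), surrounded by a border 77 mm wide on all four sides. The frame is 16 mm deep and is made of two full-height vertical stiles with two horizontal rails fitted between them.


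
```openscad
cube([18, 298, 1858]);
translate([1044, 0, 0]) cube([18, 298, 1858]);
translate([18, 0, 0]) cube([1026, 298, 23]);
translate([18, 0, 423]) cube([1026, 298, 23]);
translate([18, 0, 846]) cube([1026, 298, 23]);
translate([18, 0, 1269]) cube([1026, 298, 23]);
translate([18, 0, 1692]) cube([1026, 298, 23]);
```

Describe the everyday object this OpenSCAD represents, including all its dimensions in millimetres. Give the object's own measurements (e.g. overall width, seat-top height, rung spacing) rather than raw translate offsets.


An open bookshelf. Two side panels, each 18 mm thick, 298 mm deep and 1858 mm tall, stand 1062 mm apart (outside-to-outside). Between them sit 5 shelves, each 23 mm thick and 298 mm deep, spanning the full gap between the sides. The bottom shelf rests on the floor (its underside at z = 0) and the clear gap between one shelf's top and the next shelf's underside is 400 mm.


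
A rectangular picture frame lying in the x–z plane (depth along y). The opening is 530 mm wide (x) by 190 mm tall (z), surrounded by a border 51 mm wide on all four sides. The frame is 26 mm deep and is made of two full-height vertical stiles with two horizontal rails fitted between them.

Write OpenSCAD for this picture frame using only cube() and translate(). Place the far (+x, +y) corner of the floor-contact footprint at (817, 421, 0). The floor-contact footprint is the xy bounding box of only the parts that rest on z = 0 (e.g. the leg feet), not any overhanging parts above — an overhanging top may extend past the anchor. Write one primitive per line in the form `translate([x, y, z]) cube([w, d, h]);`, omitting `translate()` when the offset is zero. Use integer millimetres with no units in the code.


translate([185, 395, 0]) cube([51, 26, 292]);
translate([766, 395, 0]) cube([51, 26, 292]);
translate([236, 395, 0]) cube([530, 26, 51]);
translate([236, 395, 241]) cube([530, 26, 51]);


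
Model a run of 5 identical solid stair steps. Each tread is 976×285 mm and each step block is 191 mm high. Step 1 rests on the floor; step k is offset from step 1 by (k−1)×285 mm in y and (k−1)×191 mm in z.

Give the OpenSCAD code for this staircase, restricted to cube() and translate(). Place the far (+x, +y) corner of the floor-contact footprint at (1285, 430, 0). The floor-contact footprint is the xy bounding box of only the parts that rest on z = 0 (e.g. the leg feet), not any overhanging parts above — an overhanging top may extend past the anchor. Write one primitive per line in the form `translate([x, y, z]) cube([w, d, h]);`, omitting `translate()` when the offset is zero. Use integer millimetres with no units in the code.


translate([309, 145, 0]) cube([976, 285, 191]);
translate([309, 430, 191]) cube([976, 285, 191]);
translate([309, 715, 382]) cube([976, 285, 191]);
translate([309, 1000, 573]) cube([976, 285, 191]);
translate([309, 1285, 764]) cube([976, 285, 191]);


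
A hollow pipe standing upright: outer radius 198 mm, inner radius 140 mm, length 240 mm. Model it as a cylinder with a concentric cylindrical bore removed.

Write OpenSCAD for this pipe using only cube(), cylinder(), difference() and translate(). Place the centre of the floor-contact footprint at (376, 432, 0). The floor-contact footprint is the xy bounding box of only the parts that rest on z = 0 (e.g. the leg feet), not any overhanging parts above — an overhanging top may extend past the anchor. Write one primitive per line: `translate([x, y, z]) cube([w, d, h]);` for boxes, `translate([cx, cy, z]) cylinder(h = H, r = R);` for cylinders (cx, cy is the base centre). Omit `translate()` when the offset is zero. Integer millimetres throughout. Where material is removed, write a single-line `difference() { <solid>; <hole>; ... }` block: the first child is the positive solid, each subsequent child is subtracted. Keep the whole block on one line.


difference() { translate([376, 432, 0]) cylinder(h = 240, r = 198); translate([376, 432, 0]) cylinder(h = 240, r = 140); }


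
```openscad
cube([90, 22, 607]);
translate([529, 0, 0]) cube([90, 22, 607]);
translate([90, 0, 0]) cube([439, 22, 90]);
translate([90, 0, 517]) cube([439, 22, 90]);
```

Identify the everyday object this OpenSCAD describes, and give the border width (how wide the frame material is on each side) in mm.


A picture frame. The border width is 90 mm.

Four thin pieces enclosing a rectangular opening — a picture frame. The two full-height stiles are 607 mm tall; the top rail sits at z = 517 and is 90 mm tall, so the border above the opening is 607 − 517 = 90 mm, matching the stile x-width.


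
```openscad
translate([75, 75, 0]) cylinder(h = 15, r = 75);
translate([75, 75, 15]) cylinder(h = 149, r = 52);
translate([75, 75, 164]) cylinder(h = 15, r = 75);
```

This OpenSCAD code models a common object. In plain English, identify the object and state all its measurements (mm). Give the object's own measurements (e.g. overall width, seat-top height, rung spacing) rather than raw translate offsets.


A spool: two coaxial disc flanges of radius 75 mm and thickness 15 mm, joined by a core cylinder of radius 52 mm and height 149 mm. The lower flange rests on z = 0 and the three cylinders share a vertical axis.


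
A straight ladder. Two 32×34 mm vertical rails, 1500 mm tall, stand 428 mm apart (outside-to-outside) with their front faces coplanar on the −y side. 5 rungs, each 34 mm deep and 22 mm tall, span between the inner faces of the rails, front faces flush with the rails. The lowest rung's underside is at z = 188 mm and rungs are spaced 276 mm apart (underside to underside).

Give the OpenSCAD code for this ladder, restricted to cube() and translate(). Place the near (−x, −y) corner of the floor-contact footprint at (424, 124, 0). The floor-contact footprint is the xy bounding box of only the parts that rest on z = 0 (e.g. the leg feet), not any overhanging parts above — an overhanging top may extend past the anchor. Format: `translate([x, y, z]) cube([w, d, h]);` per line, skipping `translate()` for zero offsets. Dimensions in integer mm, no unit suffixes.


translate([424, 124, 0]) cube([32, 34, 1500]);
translate([820, 124, 0]) cube([32, 34, 1500]);
translate([456, 124, 188]) cube([364, 34, 22]);
translate([456, 124, 464]) cube([364, 34, 22]);
translate([456, 124, 740]) cube([364, 34, 22]);
translate([456, 124, 1016]) cube([364, 34, 22]);
translate([456, 124, 1292]) cube([364, 34, 22]);


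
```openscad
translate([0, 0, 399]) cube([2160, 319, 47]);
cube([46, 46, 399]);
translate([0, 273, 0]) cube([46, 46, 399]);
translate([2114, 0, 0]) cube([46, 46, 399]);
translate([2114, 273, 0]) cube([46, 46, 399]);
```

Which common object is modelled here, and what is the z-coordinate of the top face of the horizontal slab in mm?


A bench. The seat-top height is 446 mm.

A long slab on four corner posts — a bench. The slab sits at z = 399 with thickness 47, so the top is 399 + 47 = 446 mm.


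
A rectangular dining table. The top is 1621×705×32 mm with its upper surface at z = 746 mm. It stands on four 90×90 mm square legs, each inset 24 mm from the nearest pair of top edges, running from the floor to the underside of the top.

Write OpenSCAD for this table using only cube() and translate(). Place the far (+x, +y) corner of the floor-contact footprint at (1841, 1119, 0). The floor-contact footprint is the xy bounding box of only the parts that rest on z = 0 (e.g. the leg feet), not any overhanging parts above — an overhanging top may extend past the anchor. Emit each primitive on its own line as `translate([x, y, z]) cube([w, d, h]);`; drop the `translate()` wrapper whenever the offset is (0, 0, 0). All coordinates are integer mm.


translate([244, 438, 714]) cube([1621, 705, 32]);
translate([268, 462, 0]) cube([90, 90, 714]);
translate([1751, 462, 0]) cube([90, 90, 714]);
translate([268, 1029, 0]) cube([90, 90, 714]);
translate([1751, 1029, 0]) cube([90, 90, 714]);


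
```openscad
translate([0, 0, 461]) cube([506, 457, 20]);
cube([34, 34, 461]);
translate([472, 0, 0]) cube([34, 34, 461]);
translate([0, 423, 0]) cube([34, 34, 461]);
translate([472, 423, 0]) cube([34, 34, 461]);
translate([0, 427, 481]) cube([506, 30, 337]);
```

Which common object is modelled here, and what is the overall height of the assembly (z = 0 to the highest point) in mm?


A chair. The overall height is 818 mm.

A slab on four corner posts with a tall panel at the back — a chair. The seat slab sits at z = 461 with thickness 20, and the 337 mm backrest starts at the seat top, so the overall height is 461 + 20 + 337 = 818 mm.


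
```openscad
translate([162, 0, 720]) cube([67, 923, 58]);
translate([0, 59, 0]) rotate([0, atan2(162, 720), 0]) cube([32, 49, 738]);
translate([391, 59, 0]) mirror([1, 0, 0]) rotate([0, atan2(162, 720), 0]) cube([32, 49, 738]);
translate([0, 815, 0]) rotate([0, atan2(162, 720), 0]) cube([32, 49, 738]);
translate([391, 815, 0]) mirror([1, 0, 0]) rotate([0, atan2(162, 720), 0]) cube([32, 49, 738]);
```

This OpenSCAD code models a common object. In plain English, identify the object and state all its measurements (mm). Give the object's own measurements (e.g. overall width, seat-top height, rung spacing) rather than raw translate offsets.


A sawhorse. A 67×923×58 mm beam (x, y, z) sits on two A-frame leg pairs. Each pair is two raked legs of 32×49 mm section (49 mm along y) splaying symmetrically in x. Each leg rises 720 mm vertically over 162 mm of horizontal reach and is 738 mm long along its own axis. Every leg's outer bottom edge rests on the floor and its outer top edge meets a bottom edge of the beam — the left legs (tilting toward +x) meet the beam's −x bottom edge, the right legs (their mirror images, tilting toward −x) meet its +x bottom edge — so the leg tops tuck under the beam, the beam's underside is 720 mm above the floor, and the feet are 391 mm apart outside-to-outside with the beam centred between them. The two leg pairs are set in 59 mm from either end of the beam.


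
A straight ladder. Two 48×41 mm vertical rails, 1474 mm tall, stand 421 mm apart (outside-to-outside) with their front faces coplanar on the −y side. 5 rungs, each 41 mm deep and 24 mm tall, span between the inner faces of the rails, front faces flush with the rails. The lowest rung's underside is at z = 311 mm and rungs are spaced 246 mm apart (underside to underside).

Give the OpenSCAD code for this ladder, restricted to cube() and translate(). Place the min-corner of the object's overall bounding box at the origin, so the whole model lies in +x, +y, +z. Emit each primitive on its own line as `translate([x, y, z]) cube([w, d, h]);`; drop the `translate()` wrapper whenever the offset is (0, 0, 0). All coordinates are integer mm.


// rung span = 421 - 2*48 = 325
// rung[k] z = 311 + k*246
cube([48, 41, 1474]);
translate([373, 0, 0]) cube([48, 41, 1474]);
translate([48, 0, 311]) cube([325, 41, 24]);
translate([48, 0, 557]) cube([325, 41, 24]);
translate([48, 0, 803]) cube([325, 41, 24]);
translate([48, 0, 1049]) cube([325, 41, 24]);
translate([48, 0, 1295]) cube([325, 41, 24]);


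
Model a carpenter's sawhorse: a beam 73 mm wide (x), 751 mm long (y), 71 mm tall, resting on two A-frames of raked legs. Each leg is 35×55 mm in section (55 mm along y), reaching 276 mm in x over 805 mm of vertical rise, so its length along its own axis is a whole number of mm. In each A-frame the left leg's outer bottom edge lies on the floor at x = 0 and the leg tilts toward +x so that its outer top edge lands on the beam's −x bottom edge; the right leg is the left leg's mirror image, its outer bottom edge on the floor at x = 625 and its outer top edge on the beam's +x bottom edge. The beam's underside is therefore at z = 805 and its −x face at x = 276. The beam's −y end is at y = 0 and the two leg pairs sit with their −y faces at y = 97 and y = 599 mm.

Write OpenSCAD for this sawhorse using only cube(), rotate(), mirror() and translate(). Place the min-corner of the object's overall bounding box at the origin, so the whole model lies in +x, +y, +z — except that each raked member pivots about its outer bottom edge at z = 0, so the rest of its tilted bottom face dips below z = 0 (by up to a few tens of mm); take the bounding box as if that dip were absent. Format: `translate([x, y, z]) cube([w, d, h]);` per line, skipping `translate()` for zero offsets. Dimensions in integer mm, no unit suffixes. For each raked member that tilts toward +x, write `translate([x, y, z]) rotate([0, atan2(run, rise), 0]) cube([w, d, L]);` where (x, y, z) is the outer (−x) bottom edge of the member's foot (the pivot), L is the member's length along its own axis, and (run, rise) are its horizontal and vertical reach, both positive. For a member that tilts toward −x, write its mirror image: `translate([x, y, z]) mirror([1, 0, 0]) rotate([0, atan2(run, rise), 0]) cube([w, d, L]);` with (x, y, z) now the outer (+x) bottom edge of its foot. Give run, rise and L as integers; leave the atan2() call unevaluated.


translate([276, 0, 805]) cube([73, 751, 71]);
translate([0, 97, 0]) rotate([0, atan2(276, 805), 0]) cube([35, 55, 851]);
translate([625, 97, 0]) mirror([1, 0, 0]) rotate([0, atan2(276, 805), 0]) cube([35, 55, 851]);
translate([0, 599, 0]) rotate([0, atan2(276, 805), 0]) cube([35, 55, 851]);
translate([625, 599, 0]) mirror([1, 0, 0]) rotate([0, atan2(276, 805), 0]) cube([35, 55, 851]);


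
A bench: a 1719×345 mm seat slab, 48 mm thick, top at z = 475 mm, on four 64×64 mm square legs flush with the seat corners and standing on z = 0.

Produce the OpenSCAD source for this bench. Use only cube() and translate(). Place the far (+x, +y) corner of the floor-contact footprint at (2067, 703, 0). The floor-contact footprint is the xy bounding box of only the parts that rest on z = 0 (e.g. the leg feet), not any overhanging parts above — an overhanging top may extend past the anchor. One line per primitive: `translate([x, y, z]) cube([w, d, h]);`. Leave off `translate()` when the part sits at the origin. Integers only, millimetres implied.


translate([348, 358, 427]) cube([1719, 345, 48]);
translate([348, 358, 0]) cube([64, 64, 427]);
translate([348, 639, 0]) cube([64, 64, 427]);
translate([2003, 358, 0]) cube([64, 64, 427]);
translate([2003, 639, 0]) cube([64, 64, 427]);


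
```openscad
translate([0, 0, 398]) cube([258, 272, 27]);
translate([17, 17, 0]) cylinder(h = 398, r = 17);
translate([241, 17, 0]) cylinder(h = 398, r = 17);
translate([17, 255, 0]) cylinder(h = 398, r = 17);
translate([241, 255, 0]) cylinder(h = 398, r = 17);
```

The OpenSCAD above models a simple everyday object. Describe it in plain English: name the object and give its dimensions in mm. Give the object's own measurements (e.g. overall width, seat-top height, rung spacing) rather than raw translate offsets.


A four-legged stool. The seat is a 258×272×27 mm slab whose top surface is at z = 425 mm; four round legs, each 34 mm in diameter, run from the floor (z = 0) to the underside of the seat, each leg's axis is inset half a diameter from the nearest pair of seat edges (so the leg's bounding box is flush with the corner).


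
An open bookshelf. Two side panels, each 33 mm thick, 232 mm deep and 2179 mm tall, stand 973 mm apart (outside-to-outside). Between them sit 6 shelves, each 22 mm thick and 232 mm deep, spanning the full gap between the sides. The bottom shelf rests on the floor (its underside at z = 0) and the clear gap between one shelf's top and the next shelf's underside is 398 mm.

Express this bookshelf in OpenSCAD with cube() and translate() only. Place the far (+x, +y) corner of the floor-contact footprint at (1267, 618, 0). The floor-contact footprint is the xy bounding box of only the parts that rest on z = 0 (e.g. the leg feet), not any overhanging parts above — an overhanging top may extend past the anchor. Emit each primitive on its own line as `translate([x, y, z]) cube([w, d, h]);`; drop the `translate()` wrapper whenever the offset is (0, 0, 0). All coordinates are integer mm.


translate([294, 386, 0]) cube([33, 232, 2179]);
translate([1234, 386, 0]) cube([33, 232, 2179]);
translate([327, 386, 0]) cube([907, 232, 22]);
translate([327, 386, 420]) cube([907, 232, 22]);
translate([327, 386, 840]) cube([907, 232, 22]);
translate([327, 386, 1260]) cube([907, 232, 22]);
translate([327, 386, 1680]) cube([907, 232, 22]);
translate([327, 386, 2100]) cube([907, 232, 22]);


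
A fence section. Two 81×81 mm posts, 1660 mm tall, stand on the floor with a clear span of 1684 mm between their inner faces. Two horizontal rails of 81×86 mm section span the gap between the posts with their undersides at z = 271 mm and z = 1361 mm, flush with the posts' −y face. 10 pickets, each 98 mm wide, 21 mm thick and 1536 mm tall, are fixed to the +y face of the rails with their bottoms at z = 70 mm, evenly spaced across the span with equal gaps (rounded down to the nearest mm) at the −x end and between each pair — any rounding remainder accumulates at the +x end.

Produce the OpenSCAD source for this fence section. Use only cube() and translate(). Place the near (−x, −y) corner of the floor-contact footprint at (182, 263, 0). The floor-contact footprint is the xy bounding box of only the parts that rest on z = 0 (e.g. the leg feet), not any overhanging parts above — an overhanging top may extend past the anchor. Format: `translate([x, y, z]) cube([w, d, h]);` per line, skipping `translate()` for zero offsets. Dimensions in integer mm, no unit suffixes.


translate([182, 263, 0]) cube([81, 81, 1660]);
translate([1947, 263, 0]) cube([81, 81, 1660]);
translate([263, 263, 271]) cube([1684, 81, 86]);
translate([263, 263, 1361]) cube([1684, 81, 86]);
translate([327, 344, 70]) cube([98, 21, 1536]);
translate([489, 344, 70]) cube([98, 21, 1536]);
translate([651, 344, 70]) cube([98, 21, 1536]);
translate([813, 344, 70]) cube([98, 21, 1536]);
translate([975, 344, 70]) cube([98, 21, 1536]);
translate([1137, 344, 70]) cube([98, 21, 1536]);
translate([1299, 344, 70]) cube([98, 21, 1536]);
translate([1461, 344, 70]) cube([98, 21, 1536]);
translate([1623, 344, 70]) cube([98, 21, 1536]);
translate([1785, 344, 70]) cube([98, 21, 1536]);


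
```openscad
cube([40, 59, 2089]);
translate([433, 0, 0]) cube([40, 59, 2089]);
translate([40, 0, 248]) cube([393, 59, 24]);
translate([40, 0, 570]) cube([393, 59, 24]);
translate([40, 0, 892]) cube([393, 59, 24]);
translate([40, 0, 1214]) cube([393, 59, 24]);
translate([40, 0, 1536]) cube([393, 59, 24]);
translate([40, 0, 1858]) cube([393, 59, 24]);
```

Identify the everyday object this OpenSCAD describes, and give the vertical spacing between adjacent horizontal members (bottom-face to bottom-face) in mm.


A ladder. The rung spacing is 322 mm.

Two tall 40×59 posts with 6 short bars between them — a ladder. Adjacent rungs sit at z = 248 and z = 570, so the spacing is 570 − 248 = 322 mm.


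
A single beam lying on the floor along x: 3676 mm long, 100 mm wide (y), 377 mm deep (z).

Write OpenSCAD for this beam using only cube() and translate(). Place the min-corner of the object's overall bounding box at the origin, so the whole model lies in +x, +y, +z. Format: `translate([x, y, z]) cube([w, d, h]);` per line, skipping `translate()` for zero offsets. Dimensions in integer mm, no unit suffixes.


cube([3676, 100, 377]);
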